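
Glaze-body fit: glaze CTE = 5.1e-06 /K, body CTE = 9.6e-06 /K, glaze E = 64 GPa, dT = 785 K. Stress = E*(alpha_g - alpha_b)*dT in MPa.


Stress = 64*1000*(5.1e-06 - 9.6e-06)*785 = -226.1 MPa

-226.1


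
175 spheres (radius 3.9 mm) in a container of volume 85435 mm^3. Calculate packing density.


V_sphere = 4/3*pi*3.9^3 = 248.4748 mm^3
Total V = 175*248.4748 = 43483.09 mm^3
PD = 43483.09 / 85435 = 0.509

0.509


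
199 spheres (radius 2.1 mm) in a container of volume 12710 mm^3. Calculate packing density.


V_sphere = 4/3*pi*2.1^3 = 38.7924 mm^3
Total V = 199*38.7924 = 7719.6876 mm^3
PD = 7719.6876 / 12710 = 0.607

0.607


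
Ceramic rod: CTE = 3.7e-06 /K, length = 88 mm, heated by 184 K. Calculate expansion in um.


dL = 3.7e-06 * 88 * 184 * 1000 = 59.91 um

59.91


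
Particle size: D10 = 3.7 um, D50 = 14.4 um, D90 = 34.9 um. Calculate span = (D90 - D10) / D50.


Span = (34.9 - 3.7) / 14.4 = 31.2 / 14.4 = 2.167

2.167


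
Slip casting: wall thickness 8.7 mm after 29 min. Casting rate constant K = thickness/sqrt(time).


K = 8.7 / sqrt(29) = 8.7 / 5.3852 = 1.616 mm/min^0.5

1.616


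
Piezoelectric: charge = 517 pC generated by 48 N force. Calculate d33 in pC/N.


d33 = 517 / 48 = 10.8 pC/N

10.8


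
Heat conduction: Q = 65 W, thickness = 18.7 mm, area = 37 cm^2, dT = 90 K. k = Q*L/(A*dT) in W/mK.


k = 65*18.7/1000/(37/10000*90) = 3.65 W/mK

3.65


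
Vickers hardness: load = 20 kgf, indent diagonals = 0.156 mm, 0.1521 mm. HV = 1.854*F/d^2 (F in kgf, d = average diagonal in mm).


d_avg = (0.156+0.1521)/2 = 0.15405 mm
HV = 1.854*20/0.15405^2 = 1562

1562


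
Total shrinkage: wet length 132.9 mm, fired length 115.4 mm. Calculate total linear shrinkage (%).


TS = (132.9 - 115.4) / 132.9 * 100 = 13.17%

13.17


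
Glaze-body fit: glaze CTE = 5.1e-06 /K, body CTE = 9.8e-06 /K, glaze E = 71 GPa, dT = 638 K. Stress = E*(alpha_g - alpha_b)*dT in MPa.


Stress = 71*1000*(5.1e-06 - 9.8e-06)*638 = -212.9 MPa

-212.9


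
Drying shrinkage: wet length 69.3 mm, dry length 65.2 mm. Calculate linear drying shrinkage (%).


DS = (69.3 - 65.2) / 69.3 * 100 = 5.92%

5.92


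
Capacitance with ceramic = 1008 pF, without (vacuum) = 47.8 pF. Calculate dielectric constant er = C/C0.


er = 1008 / 47.8 = 21.09

21.09


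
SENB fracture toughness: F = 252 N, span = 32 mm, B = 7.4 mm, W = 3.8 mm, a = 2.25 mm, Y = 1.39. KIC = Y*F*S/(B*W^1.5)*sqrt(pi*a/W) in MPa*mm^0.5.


KIC = 1.39*252*32/(7.4*3.8^1.5)*sqrt(pi*2.25/3.8) = 278.89

278.89


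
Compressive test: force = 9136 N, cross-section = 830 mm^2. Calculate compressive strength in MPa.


CS = 9136 / 830 = 11.0 MPa

11.0


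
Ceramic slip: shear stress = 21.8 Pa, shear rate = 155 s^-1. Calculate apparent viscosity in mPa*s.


eta = tau/gamma * 1000 = 21.8/155 * 1000 = 140.6 mPa*s

140.6


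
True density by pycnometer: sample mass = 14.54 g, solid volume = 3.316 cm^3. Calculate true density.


TD = 14.54 / 3.316 = 4.385 g/cm^3

4.385


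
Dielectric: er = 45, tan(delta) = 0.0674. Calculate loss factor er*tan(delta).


Loss = 45 * 0.0674 = 3.033

3.033


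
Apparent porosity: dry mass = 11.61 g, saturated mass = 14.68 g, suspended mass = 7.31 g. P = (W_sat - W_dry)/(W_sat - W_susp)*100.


P = (14.68 - 11.61) / (14.68 - 7.31) * 100 = 3.07 / 7.37 * 100 = 41.7%

41.7


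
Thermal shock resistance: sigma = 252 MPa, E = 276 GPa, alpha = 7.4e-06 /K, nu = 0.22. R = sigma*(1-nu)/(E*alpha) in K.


R = 252*(1-0.22)/(276*1000*7.4e-06) = 96 K

96


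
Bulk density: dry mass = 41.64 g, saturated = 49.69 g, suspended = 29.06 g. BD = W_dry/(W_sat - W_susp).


BD = 41.64 / (49.69 - 29.06) = 41.64 / 20.63 = 2.018 g/cm^3

2.018


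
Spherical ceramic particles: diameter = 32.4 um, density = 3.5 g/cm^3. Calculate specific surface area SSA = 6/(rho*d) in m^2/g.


SSA = 6 / (3.5 * 32.4) = 0.053 m^2/g

0.053


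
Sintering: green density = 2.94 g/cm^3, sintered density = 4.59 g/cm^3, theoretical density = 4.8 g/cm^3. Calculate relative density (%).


Relative = 4.59 / 4.8 * 100 = 95.6%

95.6


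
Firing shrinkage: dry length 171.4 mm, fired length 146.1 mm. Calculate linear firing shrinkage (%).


FS = (171.4 - 146.1) / 171.4 * 100 = 14.76%

14.76


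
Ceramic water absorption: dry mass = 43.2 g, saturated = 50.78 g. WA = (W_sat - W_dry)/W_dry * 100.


WA = (50.78 - 43.2) / 43.2 * 100 = 17.55%

17.55


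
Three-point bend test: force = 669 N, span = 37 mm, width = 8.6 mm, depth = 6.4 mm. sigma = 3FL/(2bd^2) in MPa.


sigma = 3*669*37/(2*8.6*6.4^2) = 105.4 MPa

105.4


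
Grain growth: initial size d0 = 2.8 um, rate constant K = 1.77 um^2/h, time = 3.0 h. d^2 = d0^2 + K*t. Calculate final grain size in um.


d^2 = 2.8^2 + 1.77*3.0 = 13.15
d = sqrt(13.15) = 3.63 um

3.63


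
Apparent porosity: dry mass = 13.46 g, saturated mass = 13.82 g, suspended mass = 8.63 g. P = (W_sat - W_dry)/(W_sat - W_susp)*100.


P = (13.82 - 13.46) / (13.82 - 8.63) * 100 = 0.36 / 5.19 * 100 = 6.9%

6.9


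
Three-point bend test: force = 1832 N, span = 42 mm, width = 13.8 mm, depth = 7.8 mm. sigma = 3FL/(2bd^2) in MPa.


sigma = 3*1832*42/(2*13.8*7.8^2) = 137.5 MPa

137.5


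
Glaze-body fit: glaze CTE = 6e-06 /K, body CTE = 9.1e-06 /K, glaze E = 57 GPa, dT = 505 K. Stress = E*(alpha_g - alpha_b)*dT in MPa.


Stress = 57*1000*(6e-06 - 9.1e-06)*505 = -89.2 MPa

-89.2


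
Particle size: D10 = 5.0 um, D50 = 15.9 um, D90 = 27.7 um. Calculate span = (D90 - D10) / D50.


Span = (27.7 - 5.0) / 15.9 = 22.7 / 15.9 = 1.428

1.428


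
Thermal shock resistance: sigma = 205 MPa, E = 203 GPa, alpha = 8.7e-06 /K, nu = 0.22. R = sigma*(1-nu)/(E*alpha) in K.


R = 205*(1-0.22)/(203*1000*8.7e-06) = 91 K

91


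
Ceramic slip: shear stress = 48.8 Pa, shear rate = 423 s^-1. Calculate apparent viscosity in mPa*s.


eta = tau/gamma * 1000 = 48.8/423 * 1000 = 115.4 mPa*s

115.4


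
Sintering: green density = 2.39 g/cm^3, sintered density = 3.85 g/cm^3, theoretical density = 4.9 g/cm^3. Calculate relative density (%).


Relative = 3.85 / 4.9 * 100 = 78.6%

78.6


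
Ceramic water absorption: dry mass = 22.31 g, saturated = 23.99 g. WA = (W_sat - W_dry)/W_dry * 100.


WA = (23.99 - 22.31) / 22.31 * 100 = 7.53%

7.53


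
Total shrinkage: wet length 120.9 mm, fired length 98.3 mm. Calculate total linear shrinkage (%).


TS = (120.9 - 98.3) / 120.9 * 100 = 18.69%

18.69


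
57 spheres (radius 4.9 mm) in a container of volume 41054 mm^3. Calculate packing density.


V_sphere = 4/3*pi*4.9^3 = 492.807 mm^3
Total V = 57*492.807 = 28089.999 mm^3
PD = 28089.999 / 41054 = 0.684

0.684


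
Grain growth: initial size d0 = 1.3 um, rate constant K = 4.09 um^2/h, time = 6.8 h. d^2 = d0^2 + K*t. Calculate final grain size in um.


d^2 = 1.3^2 + 4.09*6.8 = 29.502
d = sqrt(29.502) = 5.43 um

5.43


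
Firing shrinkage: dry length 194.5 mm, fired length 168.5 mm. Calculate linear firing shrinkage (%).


FS = (194.5 - 168.5) / 194.5 * 100 = 13.37%

13.37


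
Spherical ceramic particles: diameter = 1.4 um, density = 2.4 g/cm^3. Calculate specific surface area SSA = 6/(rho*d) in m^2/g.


SSA = 6 / (2.4 * 1.4) = 1.786 m^2/g

1.786


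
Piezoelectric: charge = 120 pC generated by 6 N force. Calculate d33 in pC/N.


d33 = 120 / 6 = 20.0 pC/N

20.0


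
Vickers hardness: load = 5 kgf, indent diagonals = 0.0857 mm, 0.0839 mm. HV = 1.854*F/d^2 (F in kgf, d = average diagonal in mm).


d_avg = (0.0857+0.0839)/2 = 0.0848 mm
HV = 1.854*5/0.0848^2 = 1289

1289


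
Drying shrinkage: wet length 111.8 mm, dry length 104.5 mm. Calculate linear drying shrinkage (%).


DS = (111.8 - 104.5) / 111.8 * 100 = 6.53%

6.53


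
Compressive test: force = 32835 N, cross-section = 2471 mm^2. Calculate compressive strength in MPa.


CS = 32835 / 2471 = 13.3 MPa

13.3


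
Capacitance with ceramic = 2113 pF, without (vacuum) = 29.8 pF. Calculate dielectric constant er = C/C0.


er = 2113 / 29.8 = 70.91

70.91


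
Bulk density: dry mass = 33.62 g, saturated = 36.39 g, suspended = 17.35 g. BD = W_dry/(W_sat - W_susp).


BD = 33.62 / (36.39 - 17.35) = 33.62 / 19.04 = 1.766 g/cm^3

1.766


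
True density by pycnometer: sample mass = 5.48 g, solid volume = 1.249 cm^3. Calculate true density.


TD = 5.48 / 1.249 = 4.388 g/cm^3

4.388


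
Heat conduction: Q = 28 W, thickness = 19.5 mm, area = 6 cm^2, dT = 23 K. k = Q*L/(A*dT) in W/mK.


k = 28*19.5/1000/(6/10000*23) = 39.57 W/mK

39.57


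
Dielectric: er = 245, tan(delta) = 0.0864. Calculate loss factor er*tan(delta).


Loss = 245 * 0.0864 = 21.168

21.168


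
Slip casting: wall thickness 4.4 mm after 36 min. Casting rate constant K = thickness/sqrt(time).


K = 4.4 / sqrt(36) = 4.4 / 6.0 = 0.733 mm/min^0.5

0.733


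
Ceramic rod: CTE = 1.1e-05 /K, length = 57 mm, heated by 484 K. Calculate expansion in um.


dL = 1.1e-05 * 57 * 484 * 1000 = 303.468 um

303.468


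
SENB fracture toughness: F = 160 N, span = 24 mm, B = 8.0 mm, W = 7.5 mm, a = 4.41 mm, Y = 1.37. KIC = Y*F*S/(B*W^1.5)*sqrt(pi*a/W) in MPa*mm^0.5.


KIC = 1.37*160*24/(8.0*7.5^1.5)*sqrt(pi*4.41/7.5) = 43.51

43.51


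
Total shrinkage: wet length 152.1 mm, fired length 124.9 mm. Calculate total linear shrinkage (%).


TS = (152.1 - 124.9) / 152.1 * 100 = 17.88%

17.88


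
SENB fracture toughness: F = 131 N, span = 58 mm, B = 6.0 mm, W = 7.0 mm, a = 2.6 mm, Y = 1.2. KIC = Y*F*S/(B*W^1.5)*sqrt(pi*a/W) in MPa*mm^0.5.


KIC = 1.2*131*58/(6.0*7.0^1.5)*sqrt(pi*2.6/7.0) = 88.63

88.63


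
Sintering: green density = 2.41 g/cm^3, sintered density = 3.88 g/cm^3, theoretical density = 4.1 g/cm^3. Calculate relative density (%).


Relative = 3.88 / 4.1 * 100 = 94.6%

94.6


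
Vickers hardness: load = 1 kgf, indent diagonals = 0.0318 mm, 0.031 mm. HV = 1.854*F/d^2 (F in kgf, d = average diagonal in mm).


d_avg = (0.0318+0.031)/2 = 0.0314 mm
HV = 1.854*1/0.0314^2 = 1880

1880


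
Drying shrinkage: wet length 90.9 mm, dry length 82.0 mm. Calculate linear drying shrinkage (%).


DS = (90.9 - 82.0) / 90.9 * 100 = 9.79%

9.79


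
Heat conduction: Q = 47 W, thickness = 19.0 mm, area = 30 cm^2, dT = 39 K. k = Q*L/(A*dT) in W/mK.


k = 47*19.0/1000/(30/10000*39) = 7.63 W/mK

7.63


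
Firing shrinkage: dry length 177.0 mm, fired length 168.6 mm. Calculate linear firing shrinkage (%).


FS = (177.0 - 168.6) / 177.0 * 100 = 4.75%

4.75


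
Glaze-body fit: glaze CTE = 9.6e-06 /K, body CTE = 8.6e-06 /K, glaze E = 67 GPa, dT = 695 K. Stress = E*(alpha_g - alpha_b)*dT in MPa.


Stress = 67*1000*(9.6e-06 - 8.6e-06)*695 = 46.6 MPa

46.6


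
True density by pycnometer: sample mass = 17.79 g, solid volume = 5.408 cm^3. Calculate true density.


TD = 17.79 / 5.408 = 3.29 g/cm^3

3.29


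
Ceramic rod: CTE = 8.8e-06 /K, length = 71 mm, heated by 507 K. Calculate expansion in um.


dL = 8.8e-06 * 71 * 507 * 1000 = 316.774 um

316.774


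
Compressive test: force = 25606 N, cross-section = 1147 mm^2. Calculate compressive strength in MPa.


CS = 25606 / 1147 = 22.3 MPa

22.3


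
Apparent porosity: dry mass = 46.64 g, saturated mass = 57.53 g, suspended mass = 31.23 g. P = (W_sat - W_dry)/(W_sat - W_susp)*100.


P = (57.53 - 46.64) / (57.53 - 31.23) * 100 = 10.89 / 26.3 * 100 = 41.4%

41.4


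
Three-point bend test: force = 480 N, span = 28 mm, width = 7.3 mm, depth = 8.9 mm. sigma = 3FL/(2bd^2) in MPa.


sigma = 3*480*28/(2*7.3*8.9^2) = 34.9 MPa

34.9


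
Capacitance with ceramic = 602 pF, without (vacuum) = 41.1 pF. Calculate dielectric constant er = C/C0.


er = 602 / 41.1 = 14.65

14.65


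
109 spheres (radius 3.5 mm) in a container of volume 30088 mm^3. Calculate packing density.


V_sphere = 4/3*pi*3.5^3 = 179.5944 mm^3
Total V = 109*179.5944 = 19575.7896 mm^3
PD = 19575.7896 / 30088 = 0.651

0.651


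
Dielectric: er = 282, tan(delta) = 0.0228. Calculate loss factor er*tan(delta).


Loss = 282 * 0.0228 = 6.43

6.43


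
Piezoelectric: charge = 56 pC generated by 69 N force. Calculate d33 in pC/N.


d33 = 56 / 69 = 0.8 pC/N

0.8


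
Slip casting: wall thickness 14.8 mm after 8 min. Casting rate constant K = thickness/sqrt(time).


K = 14.8 / sqrt(8) = 14.8 / 2.8284 = 5.233 mm/min^0.5

5.233


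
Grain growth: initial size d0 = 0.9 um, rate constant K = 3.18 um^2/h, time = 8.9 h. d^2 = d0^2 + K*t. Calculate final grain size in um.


d^2 = 0.9^2 + 3.18*8.9 = 29.112
d = sqrt(29.112) = 5.4 um

5.4


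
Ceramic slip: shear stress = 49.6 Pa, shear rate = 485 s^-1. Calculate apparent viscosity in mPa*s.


eta = tau/gamma * 1000 = 49.6/485 * 1000 = 102.3 mPa*s

102.3


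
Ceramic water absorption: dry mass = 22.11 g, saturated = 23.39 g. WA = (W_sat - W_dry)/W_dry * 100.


WA = (23.39 - 22.11) / 22.11 * 100 = 5.79%

5.79


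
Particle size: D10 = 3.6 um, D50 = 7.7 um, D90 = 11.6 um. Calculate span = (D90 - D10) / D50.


Span = (11.6 - 3.6) / 7.7 = 8.0 / 7.7 = 1.039

1.039


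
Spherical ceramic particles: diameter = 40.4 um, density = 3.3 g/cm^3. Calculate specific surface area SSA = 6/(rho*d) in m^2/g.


SSA = 6 / (3.3 * 40.4) = 0.045 m^2/g

0.045


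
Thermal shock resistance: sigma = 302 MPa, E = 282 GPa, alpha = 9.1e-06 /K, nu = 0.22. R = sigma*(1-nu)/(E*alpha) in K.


R = 302*(1-0.22)/(282*1000*9.1e-06) = 92 K

92


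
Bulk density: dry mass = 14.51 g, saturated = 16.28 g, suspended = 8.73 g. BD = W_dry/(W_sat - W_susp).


BD = 14.51 / (16.28 - 8.73) = 14.51 / 7.55 = 1.922 g/cm^3

1.922


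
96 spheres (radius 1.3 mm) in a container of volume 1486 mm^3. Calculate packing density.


V_sphere = 4/3*pi*1.3^3 = 9.2028 mm^3
Total V = 96*9.2028 = 883.4688 mm^3
PD = 883.4688 / 1486 = 0.595

0.595


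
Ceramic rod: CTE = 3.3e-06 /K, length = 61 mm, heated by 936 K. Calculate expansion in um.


dL = 3.3e-06 * 61 * 936 * 1000 = 188.417 um

188.417


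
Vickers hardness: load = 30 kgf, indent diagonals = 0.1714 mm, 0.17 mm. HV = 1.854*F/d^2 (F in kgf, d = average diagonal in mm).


d_avg = (0.1714+0.17)/2 = 0.1707 mm
HV = 1.854*30/0.1707^2 = 1909

1909


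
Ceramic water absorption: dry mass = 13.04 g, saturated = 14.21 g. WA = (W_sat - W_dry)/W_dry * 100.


WA = (14.21 - 13.04) / 13.04 * 100 = 8.97%

8.97


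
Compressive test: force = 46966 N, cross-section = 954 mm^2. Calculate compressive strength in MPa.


CS = 46966 / 954 = 49.2 MPa

49.2


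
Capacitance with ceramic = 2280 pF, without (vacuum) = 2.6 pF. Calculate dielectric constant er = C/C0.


er = 2280 / 2.6 = 876.92

876.92


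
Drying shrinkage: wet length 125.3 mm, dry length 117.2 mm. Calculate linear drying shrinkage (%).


DS = (125.3 - 117.2) / 125.3 * 100 = 6.46%

6.46


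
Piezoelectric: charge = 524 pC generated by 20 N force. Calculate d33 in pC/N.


d33 = 524 / 20 = 26.2 pC/N

26.2


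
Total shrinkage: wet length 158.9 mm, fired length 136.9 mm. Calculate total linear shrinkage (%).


TS = (158.9 - 136.9) / 158.9 * 100 = 13.85%

13.85


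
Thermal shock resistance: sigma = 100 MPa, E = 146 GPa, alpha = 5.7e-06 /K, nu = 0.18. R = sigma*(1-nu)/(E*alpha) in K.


R = 100*(1-0.18)/(146*1000*5.7e-06) = 99 K

99


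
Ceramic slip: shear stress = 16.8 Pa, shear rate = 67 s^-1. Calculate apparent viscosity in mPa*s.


eta = tau/gamma * 1000 = 16.8/67 * 1000 = 250.7 mPa*s

250.7


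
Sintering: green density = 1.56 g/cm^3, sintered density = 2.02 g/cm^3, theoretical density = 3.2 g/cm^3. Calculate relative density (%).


Relative = 2.02 / 3.2 * 100 = 63.1%

63.1


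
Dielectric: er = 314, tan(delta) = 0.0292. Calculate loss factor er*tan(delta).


Loss = 314 * 0.0292 = 9.169

9.169


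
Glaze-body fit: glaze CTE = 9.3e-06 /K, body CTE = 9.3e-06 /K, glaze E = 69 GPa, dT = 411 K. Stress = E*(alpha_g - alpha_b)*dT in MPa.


Stress = 69*1000*(9.3e-06 - 9.3e-06)*411 = 0.0 MPa

0.0


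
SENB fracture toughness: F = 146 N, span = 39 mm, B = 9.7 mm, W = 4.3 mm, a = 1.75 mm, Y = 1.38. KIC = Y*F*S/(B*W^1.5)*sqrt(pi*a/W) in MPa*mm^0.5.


KIC = 1.38*146*39/(9.7*4.3^1.5)*sqrt(pi*1.75/4.3) = 102.73

102.73


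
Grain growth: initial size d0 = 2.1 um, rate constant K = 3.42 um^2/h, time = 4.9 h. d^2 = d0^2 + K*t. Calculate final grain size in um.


d^2 = 2.1^2 + 3.42*4.9 = 21.168
d = sqrt(21.168) = 4.6 um

4.6


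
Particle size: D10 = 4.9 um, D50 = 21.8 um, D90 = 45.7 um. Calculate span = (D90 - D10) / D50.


Span = (45.7 - 4.9) / 21.8 = 40.8 / 21.8 = 1.872

1.872


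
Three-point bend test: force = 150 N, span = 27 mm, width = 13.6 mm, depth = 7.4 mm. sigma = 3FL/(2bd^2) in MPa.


sigma = 3*150*27/(2*13.6*7.4^2) = 8.2 MPa

8.2


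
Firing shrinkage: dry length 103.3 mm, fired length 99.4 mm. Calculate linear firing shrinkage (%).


FS = (103.3 - 99.4) / 103.3 * 100 = 3.78%

3.78


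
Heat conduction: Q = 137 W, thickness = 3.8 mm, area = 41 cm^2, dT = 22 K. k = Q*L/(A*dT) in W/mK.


k = 137*3.8/1000/(41/10000*22) = 5.77 W/mK

5.77


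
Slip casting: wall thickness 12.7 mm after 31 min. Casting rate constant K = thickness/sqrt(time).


K = 12.7 / sqrt(31) = 12.7 / 5.5678 = 2.281 mm/min^0.5

2.281


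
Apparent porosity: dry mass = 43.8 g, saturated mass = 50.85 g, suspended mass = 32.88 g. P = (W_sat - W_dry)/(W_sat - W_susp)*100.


P = (50.85 - 43.8) / (50.85 - 32.88) * 100 = 7.05 / 17.97 * 100 = 39.2%

39.2


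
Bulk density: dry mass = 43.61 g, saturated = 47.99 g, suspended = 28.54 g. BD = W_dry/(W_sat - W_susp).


BD = 43.61 / (47.99 - 28.54) = 43.61 / 19.45 = 2.242 g/cm^3

2.242


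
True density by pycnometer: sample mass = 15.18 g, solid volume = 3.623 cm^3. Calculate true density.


TD = 15.18 / 3.623 = 4.19 g/cm^3

4.19


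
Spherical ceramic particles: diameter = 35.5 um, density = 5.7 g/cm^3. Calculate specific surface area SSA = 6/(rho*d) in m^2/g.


SSA = 6 / (5.7 * 35.5) = 0.03 m^2/g

0.03


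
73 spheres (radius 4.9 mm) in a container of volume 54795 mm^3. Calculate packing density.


V_sphere = 4/3*pi*4.9^3 = 492.807 mm^3
Total V = 73*492.807 = 35974.911 mm^3
PD = 35974.911 / 54795 = 0.657

0.657


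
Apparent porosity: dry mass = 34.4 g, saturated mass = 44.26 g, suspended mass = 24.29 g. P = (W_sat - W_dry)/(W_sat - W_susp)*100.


P = (44.26 - 34.4) / (44.26 - 24.29) * 100 = 9.86 / 19.97 * 100 = 49.4%

49.4


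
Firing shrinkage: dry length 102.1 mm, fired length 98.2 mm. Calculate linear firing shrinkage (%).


FS = (102.1 - 98.2) / 102.1 * 100 = 3.82%

3.82


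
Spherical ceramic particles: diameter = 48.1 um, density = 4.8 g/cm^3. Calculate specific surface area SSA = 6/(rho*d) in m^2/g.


SSA = 6 / (4.8 * 48.1) = 0.026 m^2/g

0.026


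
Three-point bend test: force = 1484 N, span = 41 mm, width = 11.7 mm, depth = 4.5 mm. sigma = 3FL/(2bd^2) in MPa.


sigma = 3*1484*41/(2*11.7*4.5^2) = 385.2 MPa

385.2


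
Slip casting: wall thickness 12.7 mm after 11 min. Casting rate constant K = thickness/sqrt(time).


K = 12.7 / sqrt(11) = 12.7 / 3.3166 = 3.829 mm/min^0.5

3.829


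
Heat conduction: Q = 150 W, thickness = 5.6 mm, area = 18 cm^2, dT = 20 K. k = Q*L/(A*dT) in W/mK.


k = 150*5.6/1000/(18/10000*20) = 23.33 W/mK

23.33


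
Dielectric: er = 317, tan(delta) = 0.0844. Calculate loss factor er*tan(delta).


Loss = 317 * 0.0844 = 26.755

26.755


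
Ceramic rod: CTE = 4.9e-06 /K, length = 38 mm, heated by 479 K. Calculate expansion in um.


dL = 4.9e-06 * 38 * 479 * 1000 = 89.19 um

89.19


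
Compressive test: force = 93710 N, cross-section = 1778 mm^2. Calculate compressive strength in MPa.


CS = 93710 / 1778 = 52.7 MPa

52.7


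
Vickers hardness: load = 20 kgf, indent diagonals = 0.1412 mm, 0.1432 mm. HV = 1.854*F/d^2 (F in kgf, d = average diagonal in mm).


d_avg = (0.1412+0.1432)/2 = 0.1422 mm
HV = 1.854*20/0.1422^2 = 1834

1834


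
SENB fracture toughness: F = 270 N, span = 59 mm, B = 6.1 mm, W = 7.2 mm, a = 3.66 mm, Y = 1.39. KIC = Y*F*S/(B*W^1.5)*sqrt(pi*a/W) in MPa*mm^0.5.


KIC = 1.39*270*59/(6.1*7.2^1.5)*sqrt(pi*3.66/7.2) = 237.44

237.44


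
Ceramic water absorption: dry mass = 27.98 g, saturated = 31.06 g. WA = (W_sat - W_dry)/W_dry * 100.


WA = (31.06 - 27.98) / 27.98 * 100 = 11.01%

11.01


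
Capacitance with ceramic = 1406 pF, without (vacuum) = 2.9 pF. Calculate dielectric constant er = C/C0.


er = 1406 / 2.9 = 484.83

484.83


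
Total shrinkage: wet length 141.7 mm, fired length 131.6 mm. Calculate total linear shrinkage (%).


TS = (141.7 - 131.6) / 141.7 * 100 = 7.13%

7.13


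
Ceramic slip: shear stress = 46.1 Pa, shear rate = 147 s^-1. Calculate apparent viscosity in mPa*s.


eta = tau/gamma * 1000 = 46.1/147 * 1000 = 313.6 mPa*s

313.6


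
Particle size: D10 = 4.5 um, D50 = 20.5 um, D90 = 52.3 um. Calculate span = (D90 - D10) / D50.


Span = (52.3 - 4.5) / 20.5 = 47.8 / 20.5 = 2.332

2.332


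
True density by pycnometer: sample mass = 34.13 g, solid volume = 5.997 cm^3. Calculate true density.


TD = 34.13 / 5.997 = 5.691 g/cm^3

5.691


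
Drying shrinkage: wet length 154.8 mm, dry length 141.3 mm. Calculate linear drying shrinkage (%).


DS = (154.8 - 141.3) / 154.8 * 100 = 8.72%

8.72


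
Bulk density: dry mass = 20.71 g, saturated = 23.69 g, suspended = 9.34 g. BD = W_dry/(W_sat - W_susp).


BD = 20.71 / (23.69 - 9.34) = 20.71 / 14.35 = 1.443 g/cm^3

1.443


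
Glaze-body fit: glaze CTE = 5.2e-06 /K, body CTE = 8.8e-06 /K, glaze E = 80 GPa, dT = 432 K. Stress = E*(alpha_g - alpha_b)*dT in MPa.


Stress = 80*1000*(5.2e-06 - 8.8e-06)*432 = -124.4 MPa

-124.4


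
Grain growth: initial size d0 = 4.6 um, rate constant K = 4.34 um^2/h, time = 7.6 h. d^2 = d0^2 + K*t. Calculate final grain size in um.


d^2 = 4.6^2 + 4.34*7.6 = 54.144
d = sqrt(54.144) = 7.36 um

7.36


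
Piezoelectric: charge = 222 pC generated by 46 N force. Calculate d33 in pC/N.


d33 = 222 / 46 = 4.8 pC/N

4.8


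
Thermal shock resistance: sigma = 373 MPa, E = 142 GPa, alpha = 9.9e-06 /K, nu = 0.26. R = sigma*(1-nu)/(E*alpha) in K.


R = 373*(1-0.26)/(142*1000*9.9e-06) = 196 K

196


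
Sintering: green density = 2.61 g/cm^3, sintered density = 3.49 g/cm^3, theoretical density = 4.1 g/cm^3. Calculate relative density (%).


Relative = 3.49 / 4.1 * 100 = 85.1%

85.1


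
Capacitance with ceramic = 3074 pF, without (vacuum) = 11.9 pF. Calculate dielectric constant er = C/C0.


er = 3074 / 11.9 = 258.32

258.32


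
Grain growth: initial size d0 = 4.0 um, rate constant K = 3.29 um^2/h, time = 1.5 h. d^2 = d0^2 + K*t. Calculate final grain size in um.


d^2 = 4.0^2 + 3.29*1.5 = 20.935
d = sqrt(20.935) = 4.58 um

4.58


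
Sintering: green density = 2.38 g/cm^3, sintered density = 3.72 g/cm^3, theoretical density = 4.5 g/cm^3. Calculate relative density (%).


Relative = 3.72 / 4.5 * 100 = 82.7%

82.7


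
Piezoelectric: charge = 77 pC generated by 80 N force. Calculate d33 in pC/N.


d33 = 77 / 80 = 1.0 pC/N

1.0


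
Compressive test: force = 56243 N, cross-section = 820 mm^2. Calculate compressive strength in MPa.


CS = 56243 / 820 = 68.6 MPa

68.6


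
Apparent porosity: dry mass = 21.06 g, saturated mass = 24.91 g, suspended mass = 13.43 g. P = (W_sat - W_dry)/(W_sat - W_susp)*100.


P = (24.91 - 21.06) / (24.91 - 13.43) * 100 = 3.85 / 11.48 * 100 = 33.5%

33.5


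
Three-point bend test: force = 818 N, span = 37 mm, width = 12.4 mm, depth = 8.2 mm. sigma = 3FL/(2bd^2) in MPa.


sigma = 3*818*37/(2*12.4*8.2^2) = 54.4 MPa

54.4


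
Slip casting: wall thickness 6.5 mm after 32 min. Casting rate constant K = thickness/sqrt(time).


K = 6.5 / sqrt(32) = 6.5 / 5.6569 = 1.149 mm/min^0.5

1.149


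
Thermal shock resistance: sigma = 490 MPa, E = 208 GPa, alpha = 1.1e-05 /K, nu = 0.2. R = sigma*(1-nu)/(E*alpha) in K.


R = 490*(1-0.2)/(208*1000*1.1e-05) = 171 K

171


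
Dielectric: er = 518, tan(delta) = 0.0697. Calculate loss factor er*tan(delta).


Loss = 518 * 0.0697 = 36.105

36.105


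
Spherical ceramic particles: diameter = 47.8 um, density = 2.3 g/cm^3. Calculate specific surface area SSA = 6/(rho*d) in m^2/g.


SSA = 6 / (2.3 * 47.8) = 0.055 m^2/g

0.055


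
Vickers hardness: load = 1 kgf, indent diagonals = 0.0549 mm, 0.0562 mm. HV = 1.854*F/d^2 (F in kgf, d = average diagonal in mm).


d_avg = (0.0549+0.0562)/2 = 0.05555 mm
HV = 1.854*1/0.05555^2 = 601

601


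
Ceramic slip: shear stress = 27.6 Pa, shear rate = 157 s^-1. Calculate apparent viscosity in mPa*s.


eta = tau/gamma * 1000 = 27.6/157 * 1000 = 175.8 mPa*s

175.8


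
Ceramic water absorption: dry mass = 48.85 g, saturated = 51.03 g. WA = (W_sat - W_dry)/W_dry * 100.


WA = (51.03 - 48.85) / 48.85 * 100 = 4.46%

4.46


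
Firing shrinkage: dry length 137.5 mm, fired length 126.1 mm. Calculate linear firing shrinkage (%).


FS = (137.5 - 126.1) / 137.5 * 100 = 8.29%

8.29


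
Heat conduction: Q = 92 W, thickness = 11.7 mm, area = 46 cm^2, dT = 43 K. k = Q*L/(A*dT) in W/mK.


k = 92*11.7/1000/(46/10000*43) = 5.44 W/mK

5.44


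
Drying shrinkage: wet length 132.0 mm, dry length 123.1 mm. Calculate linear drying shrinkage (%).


DS = (132.0 - 123.1) / 132.0 * 100 = 6.74%

6.74


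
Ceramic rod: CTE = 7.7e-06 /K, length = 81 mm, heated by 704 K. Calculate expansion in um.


dL = 7.7e-06 * 81 * 704 * 1000 = 439.085 um

439.085


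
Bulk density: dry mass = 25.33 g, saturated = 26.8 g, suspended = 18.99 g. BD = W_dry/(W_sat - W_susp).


BD = 25.33 / (26.8 - 18.99) = 25.33 / 7.81 = 3.243 g/cm^3

3.243


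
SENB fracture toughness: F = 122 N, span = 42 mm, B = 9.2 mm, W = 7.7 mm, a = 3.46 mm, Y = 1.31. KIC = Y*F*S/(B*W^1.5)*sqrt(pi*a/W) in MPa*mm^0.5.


KIC = 1.31*122*42/(9.2*7.7^1.5)*sqrt(pi*3.46/7.7) = 40.57

40.57


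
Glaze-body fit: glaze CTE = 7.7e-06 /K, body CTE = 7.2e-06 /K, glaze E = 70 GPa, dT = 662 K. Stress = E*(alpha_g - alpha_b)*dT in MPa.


Stress = 70*1000*(7.7e-06 - 7.2e-06)*662 = 23.2 MPa

23.2


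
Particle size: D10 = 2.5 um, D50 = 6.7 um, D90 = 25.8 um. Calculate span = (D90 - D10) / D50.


Span = (25.8 - 2.5) / 6.7 = 23.3 / 6.7 = 3.478

3.478


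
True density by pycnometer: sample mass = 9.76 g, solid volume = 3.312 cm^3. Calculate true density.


TD = 9.76 / 3.312 = 2.947 g/cm^3

2.947


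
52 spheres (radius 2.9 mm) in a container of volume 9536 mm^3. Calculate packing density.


V_sphere = 4/3*pi*2.9^3 = 102.1604 mm^3
Total V = 52*102.1604 = 5312.3408 mm^3
PD = 5312.3408 / 9536 = 0.557

0.557


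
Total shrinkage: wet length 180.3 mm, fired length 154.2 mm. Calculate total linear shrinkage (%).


TS = (180.3 - 154.2) / 180.3 * 100 = 14.48%

14.48


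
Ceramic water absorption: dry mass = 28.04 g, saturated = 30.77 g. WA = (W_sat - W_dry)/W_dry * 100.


WA = (30.77 - 28.04) / 28.04 * 100 = 9.74%

9.74


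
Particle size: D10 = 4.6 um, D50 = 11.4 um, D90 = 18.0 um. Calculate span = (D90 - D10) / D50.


Span = (18.0 - 4.6) / 11.4 = 13.4 / 11.4 = 1.175

1.175


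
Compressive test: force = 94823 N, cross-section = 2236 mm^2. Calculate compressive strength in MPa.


CS = 94823 / 2236 = 42.4 MPa

42.4


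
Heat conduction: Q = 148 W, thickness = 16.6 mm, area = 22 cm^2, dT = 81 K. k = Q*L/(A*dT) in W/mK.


k = 148*16.6/1000/(22/10000*81) = 13.79 W/mK

13.79


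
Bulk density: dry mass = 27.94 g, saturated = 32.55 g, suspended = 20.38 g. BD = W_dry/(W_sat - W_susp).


BD = 27.94 / (32.55 - 20.38) = 27.94 / 12.17 = 2.296 g/cm^3

2.296


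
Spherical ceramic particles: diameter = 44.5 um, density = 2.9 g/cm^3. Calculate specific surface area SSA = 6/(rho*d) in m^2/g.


SSA = 6 / (2.9 * 44.5) = 0.046 m^2/g

0.046


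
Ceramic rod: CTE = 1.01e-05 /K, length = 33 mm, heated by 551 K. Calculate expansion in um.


dL = 1.01e-05 * 33 * 551 * 1000 = 183.648 um

183.648


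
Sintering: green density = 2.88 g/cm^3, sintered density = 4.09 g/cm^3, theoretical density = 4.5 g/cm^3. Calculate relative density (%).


Relative = 4.09 / 4.5 * 100 = 90.9%

90.9


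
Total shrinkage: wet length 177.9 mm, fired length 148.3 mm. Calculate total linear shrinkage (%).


TS = (177.9 - 148.3) / 177.9 * 100 = 16.64%

16.64


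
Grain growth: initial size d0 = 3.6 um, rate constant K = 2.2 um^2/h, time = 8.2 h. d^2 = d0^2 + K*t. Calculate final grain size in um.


d^2 = 3.6^2 + 2.2*8.2 = 31.0
d = sqrt(31.0) = 5.57 um

5.57


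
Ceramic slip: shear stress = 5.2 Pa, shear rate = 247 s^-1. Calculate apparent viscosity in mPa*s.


eta = tau/gamma * 1000 = 5.2/247 * 1000 = 21.1 mPa*s

21.1


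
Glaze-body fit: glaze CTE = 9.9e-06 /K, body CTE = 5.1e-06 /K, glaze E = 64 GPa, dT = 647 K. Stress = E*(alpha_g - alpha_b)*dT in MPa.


Stress = 64*1000*(9.9e-06 - 5.1e-06)*647 = 198.8 MPa

198.8


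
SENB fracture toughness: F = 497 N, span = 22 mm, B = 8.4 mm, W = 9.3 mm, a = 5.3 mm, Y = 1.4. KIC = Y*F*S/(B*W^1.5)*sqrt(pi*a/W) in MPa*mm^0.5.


KIC = 1.4*497*22/(8.4*9.3^1.5)*sqrt(pi*5.3/9.3) = 85.98

85.98


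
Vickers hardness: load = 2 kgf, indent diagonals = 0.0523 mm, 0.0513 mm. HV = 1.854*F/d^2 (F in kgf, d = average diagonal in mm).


d_avg = (0.0523+0.0513)/2 = 0.0518 mm
HV = 1.854*2/0.0518^2 = 1382

1382


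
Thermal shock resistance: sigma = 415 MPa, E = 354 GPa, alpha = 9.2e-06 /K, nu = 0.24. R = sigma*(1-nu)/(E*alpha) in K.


R = 415*(1-0.24)/(354*1000*9.2e-06) = 97 K

97


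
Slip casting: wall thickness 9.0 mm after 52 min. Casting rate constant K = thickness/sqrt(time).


K = 9.0 / sqrt(52) = 9.0 / 7.2111 = 1.248 mm/min^0.5

1.248


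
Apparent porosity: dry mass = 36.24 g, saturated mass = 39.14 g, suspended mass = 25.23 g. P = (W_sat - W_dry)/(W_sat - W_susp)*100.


P = (39.14 - 36.24) / (39.14 - 25.23) * 100 = 2.9 / 13.91 * 100 = 20.8%

20.8


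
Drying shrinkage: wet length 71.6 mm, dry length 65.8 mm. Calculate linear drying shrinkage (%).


DS = (71.6 - 65.8) / 71.6 * 100 = 8.1%

8.1


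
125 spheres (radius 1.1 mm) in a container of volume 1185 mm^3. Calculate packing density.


V_sphere = 4/3*pi*1.1^3 = 5.5753 mm^3
Total V = 125*5.5753 = 696.9125 mm^3
PD = 696.9125 / 1185 = 0.588

0.588


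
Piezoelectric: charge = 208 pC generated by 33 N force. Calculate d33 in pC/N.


d33 = 208 / 33 = 6.3 pC/N

6.3


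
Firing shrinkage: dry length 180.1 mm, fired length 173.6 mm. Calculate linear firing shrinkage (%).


FS = (180.1 - 173.6) / 180.1 * 100 = 3.61%

3.61


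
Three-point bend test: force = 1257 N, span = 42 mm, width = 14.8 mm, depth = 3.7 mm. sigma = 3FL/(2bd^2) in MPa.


sigma = 3*1257*42/(2*14.8*3.7^2) = 390.9 MPa

390.9


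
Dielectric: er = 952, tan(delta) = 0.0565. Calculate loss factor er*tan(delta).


Loss = 952 * 0.0565 = 53.788

53.788


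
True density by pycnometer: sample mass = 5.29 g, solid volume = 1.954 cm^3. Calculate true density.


TD = 5.29 / 1.954 = 2.707 g/cm^3

2.707


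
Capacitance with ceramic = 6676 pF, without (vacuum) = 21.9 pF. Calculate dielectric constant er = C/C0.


er = 6676 / 21.9 = 304.84

304.84


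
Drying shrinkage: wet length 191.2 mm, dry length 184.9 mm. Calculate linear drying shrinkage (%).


DS = (191.2 - 184.9) / 191.2 * 100 = 3.29%

3.29


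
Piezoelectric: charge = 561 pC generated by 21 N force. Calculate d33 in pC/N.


d33 = 561 / 21 = 26.7 pC/N

26.7


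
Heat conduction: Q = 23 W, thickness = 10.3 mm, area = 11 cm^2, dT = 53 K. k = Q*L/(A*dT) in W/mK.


k = 23*10.3/1000/(11/10000*53) = 4.06 W/mK

4.06


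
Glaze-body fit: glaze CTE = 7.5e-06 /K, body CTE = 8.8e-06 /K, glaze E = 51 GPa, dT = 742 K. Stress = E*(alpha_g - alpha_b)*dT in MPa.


Stress = 51*1000*(7.5e-06 - 8.8e-06)*742 = -49.2 MPa

-49.2


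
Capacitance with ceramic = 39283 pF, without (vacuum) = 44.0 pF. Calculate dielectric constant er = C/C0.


er = 39283 / 44.0 = 892.8

892.8


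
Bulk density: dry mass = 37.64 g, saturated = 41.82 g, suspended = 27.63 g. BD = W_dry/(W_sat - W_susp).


BD = 37.64 / (41.82 - 27.63) = 37.64 / 14.19 = 2.653 g/cm^3

2.653


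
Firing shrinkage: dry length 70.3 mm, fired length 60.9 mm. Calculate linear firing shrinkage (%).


FS = (70.3 - 60.9) / 70.3 * 100 = 13.37%

13.37


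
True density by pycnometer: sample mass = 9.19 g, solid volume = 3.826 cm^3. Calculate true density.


TD = 9.19 / 3.826 = 2.402 g/cm^3

2.402


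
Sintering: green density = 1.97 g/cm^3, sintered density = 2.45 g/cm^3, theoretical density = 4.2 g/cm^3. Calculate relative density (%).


Relative = 2.45 / 4.2 * 100 = 58.3%

58.3


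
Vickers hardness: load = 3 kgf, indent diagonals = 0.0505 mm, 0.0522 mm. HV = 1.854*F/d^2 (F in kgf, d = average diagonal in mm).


d_avg = (0.0505+0.0522)/2 = 0.05135 mm
HV = 1.854*3/0.05135^2 = 2109

2109


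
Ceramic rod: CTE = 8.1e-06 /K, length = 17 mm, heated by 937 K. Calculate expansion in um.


dL = 8.1e-06 * 17 * 937 * 1000 = 129.025 um

129.025


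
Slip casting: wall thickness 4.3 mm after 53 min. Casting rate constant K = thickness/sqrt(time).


K = 4.3 / sqrt(53) = 4.3 / 7.2801 = 0.591 mm/min^0.5

0.591


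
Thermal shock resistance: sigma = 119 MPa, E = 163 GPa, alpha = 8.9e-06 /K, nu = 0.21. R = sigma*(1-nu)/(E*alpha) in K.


R = 119*(1-0.21)/(163*1000*8.9e-06) = 65 K

65


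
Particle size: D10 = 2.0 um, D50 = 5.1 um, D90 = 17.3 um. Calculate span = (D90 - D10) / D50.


Span = (17.3 - 2.0) / 5.1 = 15.3 / 5.1 = 3.0

3.0


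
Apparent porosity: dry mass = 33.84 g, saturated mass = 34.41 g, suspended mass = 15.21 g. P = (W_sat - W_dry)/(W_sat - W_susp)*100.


P = (34.41 - 33.84) / (34.41 - 15.21) * 100 = 0.57 / 19.2 * 100 = 3.0%

3.0


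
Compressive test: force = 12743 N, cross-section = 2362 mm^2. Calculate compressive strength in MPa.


CS = 12743 / 2362 = 5.4 MPa

5.4


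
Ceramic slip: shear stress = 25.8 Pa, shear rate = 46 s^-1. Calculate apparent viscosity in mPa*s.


eta = tau/gamma * 1000 = 25.8/46 * 1000 = 560.9 mPa*s

560.9


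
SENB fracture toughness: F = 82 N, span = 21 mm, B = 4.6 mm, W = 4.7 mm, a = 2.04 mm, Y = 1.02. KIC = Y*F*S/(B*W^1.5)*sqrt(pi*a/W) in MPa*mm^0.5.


KIC = 1.02*82*21/(4.6*4.7^1.5)*sqrt(pi*2.04/4.7) = 43.76

43.76


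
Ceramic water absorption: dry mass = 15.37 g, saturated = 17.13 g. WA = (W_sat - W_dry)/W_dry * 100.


WA = (17.13 - 15.37) / 15.37 * 100 = 11.45%

11.45


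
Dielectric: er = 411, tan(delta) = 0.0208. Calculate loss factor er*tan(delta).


Loss = 411 * 0.0208 = 8.549

8.549


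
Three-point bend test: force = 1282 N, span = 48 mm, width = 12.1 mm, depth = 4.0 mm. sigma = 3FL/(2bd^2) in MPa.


sigma = 3*1282*48/(2*12.1*4.0^2) = 476.8 MPa

476.8


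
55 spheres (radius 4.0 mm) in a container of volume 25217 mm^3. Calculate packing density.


V_sphere = 4/3*pi*4.0^3 = 268.0826 mm^3
Total V = 55*268.0826 = 14744.543 mm^3
PD = 14744.543 / 25217 = 0.585

0.585


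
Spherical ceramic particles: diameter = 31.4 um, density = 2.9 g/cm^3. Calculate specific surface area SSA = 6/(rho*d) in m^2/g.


SSA = 6 / (2.9 * 31.4) = 0.066 m^2/g

0.066


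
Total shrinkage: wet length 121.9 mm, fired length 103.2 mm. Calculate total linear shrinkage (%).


TS = (121.9 - 103.2) / 121.9 * 100 = 15.34%

15.34


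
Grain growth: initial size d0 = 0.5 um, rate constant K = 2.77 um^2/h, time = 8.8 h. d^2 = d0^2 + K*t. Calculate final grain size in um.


d^2 = 0.5^2 + 2.77*8.8 = 24.626
d = sqrt(24.626) = 4.96 um

4.96


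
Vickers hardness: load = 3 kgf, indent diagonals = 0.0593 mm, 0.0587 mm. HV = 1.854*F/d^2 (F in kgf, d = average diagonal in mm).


d_avg = (0.0593+0.0587)/2 = 0.059 mm
HV = 1.854*3/0.059^2 = 1598

1598


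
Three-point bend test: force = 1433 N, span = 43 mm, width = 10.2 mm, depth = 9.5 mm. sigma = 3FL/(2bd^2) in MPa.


sigma = 3*1433*43/(2*10.2*9.5^2) = 100.4 MPa

100.4


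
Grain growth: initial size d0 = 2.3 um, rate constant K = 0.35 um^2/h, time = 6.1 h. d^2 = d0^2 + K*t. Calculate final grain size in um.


d^2 = 2.3^2 + 0.35*6.1 = 7.425
d = sqrt(7.425) = 2.72 um

2.72


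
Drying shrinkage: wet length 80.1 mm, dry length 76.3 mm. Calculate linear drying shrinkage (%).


DS = (80.1 - 76.3) / 80.1 * 100 = 4.74%

4.74


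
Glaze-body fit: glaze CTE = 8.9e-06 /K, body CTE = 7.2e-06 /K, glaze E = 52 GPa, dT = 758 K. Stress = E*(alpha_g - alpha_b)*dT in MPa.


Stress = 52*1000*(8.9e-06 - 7.2e-06)*758 = 67.0 MPa

67.0


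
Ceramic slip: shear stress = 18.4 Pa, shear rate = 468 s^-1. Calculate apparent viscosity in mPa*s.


eta = tau/gamma * 1000 = 18.4/468 * 1000 = 39.3 mPa*s

39.3


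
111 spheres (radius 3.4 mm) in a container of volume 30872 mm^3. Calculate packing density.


V_sphere = 4/3*pi*3.4^3 = 164.6362 mm^3
Total V = 111*164.6362 = 18274.6182 mm^3
PD = 18274.6182 / 30872 = 0.592

0.592


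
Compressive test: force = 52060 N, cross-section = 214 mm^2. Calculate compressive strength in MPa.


CS = 52060 / 214 = 243.3 MPa

243.3


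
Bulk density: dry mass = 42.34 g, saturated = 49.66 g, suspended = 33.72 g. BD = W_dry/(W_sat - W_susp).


BD = 42.34 / (49.66 - 33.72) = 42.34 / 15.94 = 2.656 g/cm^3

2.656


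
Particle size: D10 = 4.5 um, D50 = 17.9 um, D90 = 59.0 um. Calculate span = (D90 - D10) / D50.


Span = (59.0 - 4.5) / 17.9 = 54.5 / 17.9 = 3.045

3.045


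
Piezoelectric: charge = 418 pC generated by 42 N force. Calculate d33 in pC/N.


d33 = 418 / 42 = 10.0 pC/N

10.0


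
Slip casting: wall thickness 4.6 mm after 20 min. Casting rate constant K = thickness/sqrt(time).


K = 4.6 / sqrt(20) = 4.6 / 4.4721 = 1.029 mm/min^0.5

1.029


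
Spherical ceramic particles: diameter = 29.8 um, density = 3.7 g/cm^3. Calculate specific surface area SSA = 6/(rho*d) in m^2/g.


SSA = 6 / (3.7 * 29.8) = 0.054 m^2/g

0.054


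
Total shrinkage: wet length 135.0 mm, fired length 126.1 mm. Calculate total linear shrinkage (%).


TS = (135.0 - 126.1) / 135.0 * 100 = 6.59%

6.59


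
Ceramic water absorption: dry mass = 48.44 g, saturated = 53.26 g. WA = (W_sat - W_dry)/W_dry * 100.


WA = (53.26 - 48.44) / 48.44 * 100 = 9.95%

9.95


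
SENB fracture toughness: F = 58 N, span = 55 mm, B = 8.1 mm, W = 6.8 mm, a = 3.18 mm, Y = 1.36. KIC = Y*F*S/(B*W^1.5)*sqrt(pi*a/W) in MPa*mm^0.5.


KIC = 1.36*58*55/(8.1*6.8^1.5)*sqrt(pi*3.18/6.8) = 36.61

36.61


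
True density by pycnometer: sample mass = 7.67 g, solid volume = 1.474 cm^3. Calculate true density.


TD = 7.67 / 1.474 = 5.204 g/cm^3

5.204


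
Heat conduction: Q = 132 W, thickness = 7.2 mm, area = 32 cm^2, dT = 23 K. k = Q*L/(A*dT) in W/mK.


k = 132*7.2/1000/(32/10000*23) = 12.91 W/mK

12.91


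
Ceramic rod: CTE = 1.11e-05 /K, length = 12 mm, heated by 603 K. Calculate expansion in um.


dL = 1.11e-05 * 12 * 603 * 1000 = 80.32 um

80.32


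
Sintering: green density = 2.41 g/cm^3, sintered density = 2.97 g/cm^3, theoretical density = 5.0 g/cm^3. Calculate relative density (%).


Relative = 2.97 / 5.0 * 100 = 59.4%

59.4


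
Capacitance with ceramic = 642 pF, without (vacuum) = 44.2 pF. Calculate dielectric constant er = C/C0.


er = 642 / 44.2 = 14.52

14.52


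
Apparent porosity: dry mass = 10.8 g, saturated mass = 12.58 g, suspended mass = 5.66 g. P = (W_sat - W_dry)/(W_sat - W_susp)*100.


P = (12.58 - 10.8) / (12.58 - 5.66) * 100 = 1.78 / 6.92 * 100 = 25.7%

25.7
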